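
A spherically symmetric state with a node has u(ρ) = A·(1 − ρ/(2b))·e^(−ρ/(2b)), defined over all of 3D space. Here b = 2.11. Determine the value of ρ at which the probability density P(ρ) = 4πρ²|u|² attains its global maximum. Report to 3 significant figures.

ρ ≈ 11.0

Set d/dρ [P(ρ) = 4πρ²|u|²] = 0 and solve for ρ > 0.
Solving yields ρ = b·(√(5) + 3).
With b = 2.11, the most probable radial distance is 11.05.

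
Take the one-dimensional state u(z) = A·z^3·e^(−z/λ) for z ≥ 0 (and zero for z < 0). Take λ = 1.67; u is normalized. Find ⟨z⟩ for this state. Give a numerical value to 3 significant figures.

⟨z⟩ ≈ 5.85

By definition ⟨z⟩ = ∫ z |u(z)|² dz.
The ratio of the moment integral to the normalization integral gives ⟨z⟩ = 7·λ/2.
Putting λ = 1.67 gives 5.845.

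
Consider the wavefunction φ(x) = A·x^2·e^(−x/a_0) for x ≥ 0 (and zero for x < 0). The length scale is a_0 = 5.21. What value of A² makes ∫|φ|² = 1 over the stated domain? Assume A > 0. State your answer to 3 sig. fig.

Require ∫ |φ|² dx = 1 over the whole domain.
With φ = A·x^2·e^(−x/a_0), the integral evaluates to A²·[3·a_0^5/4].
Setting this equal to 1 gives A² = 1/(3·a_0^5/4).
Substituting a_0 = 5.21 gives A² = 0.0003473, so A = 0.01864.

A^2 ≈ 0.000347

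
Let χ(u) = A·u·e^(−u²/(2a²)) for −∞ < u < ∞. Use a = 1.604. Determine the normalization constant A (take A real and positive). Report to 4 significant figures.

The normalization condition is ∫|χ|² du = 1 from −∞ to ∞.
Carrying out the integral gives A² · √(π)·a^3/2.
Hence A² = 1/[√(π)·a^3/2].
Substituting a = 1.604 gives A² = 0.27343, so A = 0.52290.

A ≈ 0.5229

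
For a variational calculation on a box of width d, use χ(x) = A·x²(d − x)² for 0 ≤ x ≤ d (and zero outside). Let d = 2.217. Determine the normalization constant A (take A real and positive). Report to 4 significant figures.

A ≈ 0.6978

Normalization requires ∫|χ|² dx = 1, integrated from 0 to d.
∫|χ|² dx = A²·(d^9/630).
Substituting d = 2.217 gives A² = 0.48691, so A = 0.69779.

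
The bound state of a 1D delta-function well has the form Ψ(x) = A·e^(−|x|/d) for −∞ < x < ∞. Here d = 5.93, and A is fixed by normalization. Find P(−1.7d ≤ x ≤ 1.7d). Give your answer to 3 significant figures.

P = ∫_{−1.7d}^{1.7d} |Ψ(x)|² dx.
With A² fixed by ∫|Ψ|² = 1, i.e. A² = (d)^(−1), substitute and integrate.
By symmetry take twice the x ≥ 0 contribution in numerator and denominator; the 2's cancel. Let u = x/d; then A² and the length scale cancel, so P = ∫_{0}^{1.7} e^(-2·u) du ÷ ∫_{0}^{∞} e^(-2·u) du.
Using ∫ e^(-2·u) du = -e^(-2·u)/2, the numerator is 1/2 - e^(-17/5)/2 and the denominator is 1/2.
This works out to P = 0.9666.

P ≈ 0.967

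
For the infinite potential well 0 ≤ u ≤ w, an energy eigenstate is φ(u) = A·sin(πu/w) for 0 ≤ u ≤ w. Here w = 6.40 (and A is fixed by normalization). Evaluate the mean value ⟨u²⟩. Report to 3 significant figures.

By definition ⟨u²⟩ = ∫ u^2 |φ(u)|² du.
Since the A² factors cancel between numerator and denominator, ⟨u²⟩ = -w^2/(2·π^2) + w^2/3.
With w = 6.40, ⟨u^2⟩ = 11.58.

⟨u^2⟩ ≈ 11.6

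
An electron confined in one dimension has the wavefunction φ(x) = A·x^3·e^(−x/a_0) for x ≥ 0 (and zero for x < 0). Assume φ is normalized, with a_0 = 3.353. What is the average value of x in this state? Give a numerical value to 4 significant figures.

By definition ⟨x⟩ = ∫ x |φ(x)|² dx.
Evaluating both integrals, ⟨x⟩ = 7·a_0/2.
Putting a_0 = 3.353 gives 11.736.

⟨x⟩ ≈ 11.74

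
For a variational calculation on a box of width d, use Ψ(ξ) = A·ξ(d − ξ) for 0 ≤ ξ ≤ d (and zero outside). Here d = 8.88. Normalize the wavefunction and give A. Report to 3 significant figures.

A ≈ 0.0233

We need A² ∫|f|² dξ = 1, taking the integral from 0 to d.
Carrying out the integral gives A² · d^5/30.
So A² = (d^5/30)^(−1).
Plugging in d = 8.88 yields A = 0.02331.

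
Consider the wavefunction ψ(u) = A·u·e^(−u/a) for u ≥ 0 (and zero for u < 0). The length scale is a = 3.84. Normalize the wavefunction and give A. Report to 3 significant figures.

A ≈ 0.266

We need A² ∫|f|² du = 1, taking the integral from 0 to ∞.
The integral (without the A² prefactor) comes out to a^3/4.
Setting this equal to 1 gives A² = 1/(a^3/4).
Plugging in a = 3.84 yields A = 0.2658.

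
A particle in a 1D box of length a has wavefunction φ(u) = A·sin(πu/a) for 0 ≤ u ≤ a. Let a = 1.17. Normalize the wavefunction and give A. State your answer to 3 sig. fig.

A ≈ 1.31

We need A² ∫|f|² du = 1, taking the integral from 0 to a.
The integral (without the A² prefactor) comes out to a/2.
Hence A² = 1/[a/2].
Substituting a = 1.17 gives A² = 1.709, so A = 1.307.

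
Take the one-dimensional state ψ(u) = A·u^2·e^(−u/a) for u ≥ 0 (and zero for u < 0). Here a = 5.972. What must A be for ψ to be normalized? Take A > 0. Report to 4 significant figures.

The normalization condition is ∫|ψ|² du = 1 from 0 to ∞.
With ∫₀^∞ u^4 e^(−αu) du = 4!/α^5, the integral (without the A² prefactor) comes out to 3·a^5/4.
Substituting a = 5.972 gives A² = 0.00017553, so A = 0.013249.

A ≈ 0.01325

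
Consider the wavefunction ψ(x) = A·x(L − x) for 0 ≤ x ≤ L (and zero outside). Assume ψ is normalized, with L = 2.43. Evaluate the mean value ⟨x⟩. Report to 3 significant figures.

⟨x⟩ ≈ 1.22

The expectation value is the |ψ|²-weighted average of x: ∫ x|ψ|² dx.
Evaluating both integrals, ⟨x⟩ = L/2.
With L = 2.43, ⟨x⟩ = 1.215.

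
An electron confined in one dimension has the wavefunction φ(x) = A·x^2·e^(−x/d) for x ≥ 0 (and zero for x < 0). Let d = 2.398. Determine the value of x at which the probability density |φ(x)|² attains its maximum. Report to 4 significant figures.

x ≈ 4.796

Set d/dx [|φ(x)|²] = 0 and solve for x > 0.
This gives x = 2·d.
With d = 2.398, the most probable position is 4.7960.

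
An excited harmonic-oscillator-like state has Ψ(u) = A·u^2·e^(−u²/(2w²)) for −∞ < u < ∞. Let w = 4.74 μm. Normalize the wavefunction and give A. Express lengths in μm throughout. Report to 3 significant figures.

The normalization condition is ∫|Ψ|² du = 1 from −∞ to ∞.
The integral (without the A² prefactor) comes out to 3·√(π)·w^5/4.
With w = 4.74: A² = 0.0003144 and A = 0.01773.

A ≈ 0.0177 μm^(-5/2)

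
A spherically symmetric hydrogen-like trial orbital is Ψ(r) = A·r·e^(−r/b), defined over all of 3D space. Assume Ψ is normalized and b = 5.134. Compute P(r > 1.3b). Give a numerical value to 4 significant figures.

P ≈ 0.8774

With dV = 4πr²dr, the probability is ∫|Ψ|² dV over r > 1.3b.
The full normalization integral is A²·[3·π·b^5] = 1, fixing A².
Substituting u = r/b, A², 4π and the length scale all cancel in the ratio: P = ∫_{1.3}^{∞} u^4·e^(-2·u) du / ∫_{0}^{∞} u^4·e^(-2·u) du.
An antiderivative of u^4·e^(-2·u) is -(u^4/2 + u^3 + 3·u^2/2 + 3·u/2 + 3/4)·e^(-2·u); evaluating from 1.3 to ∞ gives ≈ 0.658068, while the full integral is 3/4.
The region integral divided by the full integral gives P = 0.87742.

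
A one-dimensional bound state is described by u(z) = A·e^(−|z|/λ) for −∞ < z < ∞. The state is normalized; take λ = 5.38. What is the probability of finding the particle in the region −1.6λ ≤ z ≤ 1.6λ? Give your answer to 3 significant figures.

P ≈ 0.959

P = ∫_{−1.6λ}^{1.6λ} |u(z)|² dz.
Since A² = 1/(λ), this is the region integral divided by the full normalization integral.
By symmetry take twice the z ≥ 0 contribution in numerator and denominator; the 2's cancel. Substituting t = z/λ, A² and the length scale cancel in the ratio: P = ∫_{0}^{1.6} e^(-2·t) dt / ∫_{0}^{∞} e^(-2·t) dt.
Using ∫ e^(-2·t) dt = -e^(-2·t)/2, the numerator is 1/2 - e^(-16/5)/2 and the denominator is 1/2.
Evaluating gives P = 0.9592.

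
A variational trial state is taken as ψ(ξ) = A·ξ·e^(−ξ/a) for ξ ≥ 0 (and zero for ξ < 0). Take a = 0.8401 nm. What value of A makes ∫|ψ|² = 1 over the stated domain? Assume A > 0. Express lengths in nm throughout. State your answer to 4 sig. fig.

The normalization condition is ∫|ψ|² dξ = 1 from 0 to ∞.
∫|ψ|² dξ = A²·(a^3/4).
So A² = (a^3/4)^(−1).
With a = 0.8401: A² = 6.7463 and A = 2.5974.

A ≈ 2.597 nm^(-3/2)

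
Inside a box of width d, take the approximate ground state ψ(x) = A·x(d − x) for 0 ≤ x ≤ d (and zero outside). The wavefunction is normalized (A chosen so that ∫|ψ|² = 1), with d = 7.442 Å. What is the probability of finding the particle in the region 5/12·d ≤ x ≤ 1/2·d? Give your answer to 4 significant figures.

P ≈ 0.1534

|ψ|² is the probability density, so P = ∫_{5/12·d}^{1/2·d} |ψ|² dx.
The normalization integral ∫|ψ|²dx over the whole domain equals d^5/30·A², and A² cancels in the ratio.
In terms of u = x/d (A² and the length scale cancel between numerator and denominator), P = [∫_{5/12}^{1/2} u^2·(1 - u)^2 du] / [∫_{0}^{1} u^2·(1 - u)^2 du].
With ∫ u^2·(1 - u)^2 du = u^3·(6·u^2 - 15·u + 10)/30 + C, the region integral is ≈ 0.00511269 and the full one is 1/30.
This works out to P = 0.15338.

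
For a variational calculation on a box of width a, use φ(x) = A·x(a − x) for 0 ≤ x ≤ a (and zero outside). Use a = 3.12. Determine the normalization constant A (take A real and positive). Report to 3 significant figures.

The normalization condition is ∫|φ|² dx = 1 from 0 to a.
Carrying out the integral gives A² · a^5/30.
So A² = (a^5/30)^(−1).
Plugging in a = 3.12 yields A = 0.3185.

A ≈ 0.319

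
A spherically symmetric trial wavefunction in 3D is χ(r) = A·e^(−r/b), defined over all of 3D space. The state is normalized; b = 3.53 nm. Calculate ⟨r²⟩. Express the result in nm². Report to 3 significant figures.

⟨r^2⟩ ≈ 37.4 nm^2

The expectation value is the |χ|²-weighted average of r^2: ∫ r^2|χ|² 4πr² dr.
The ratio of the moment integral to the normalization integral gives ⟨r²⟩ = 3·b^2.
Putting b = 3.53 gives 37.38.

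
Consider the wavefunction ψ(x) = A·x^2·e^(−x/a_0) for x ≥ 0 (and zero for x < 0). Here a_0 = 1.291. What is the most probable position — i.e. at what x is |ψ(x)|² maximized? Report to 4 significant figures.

Set d/dx [|ψ(x)|²] = 0 and solve for x > 0.
This gives x = 2·a_0.
With a_0 = 1.291, the most probable position is 2.5820.

x ≈ 2.582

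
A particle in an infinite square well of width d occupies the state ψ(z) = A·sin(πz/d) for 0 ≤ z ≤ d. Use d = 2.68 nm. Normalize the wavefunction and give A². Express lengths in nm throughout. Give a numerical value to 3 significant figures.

The normalization condition is ∫|ψ|² dz = 1 from 0 to d.
The integral (without the A² prefactor) comes out to d/2.
Setting this equal to 1 gives A² = 1/(d/2).
Plugging in d = 2.68 yields A = 0.8639.

A^2 ≈ 0.746 nm^(-1)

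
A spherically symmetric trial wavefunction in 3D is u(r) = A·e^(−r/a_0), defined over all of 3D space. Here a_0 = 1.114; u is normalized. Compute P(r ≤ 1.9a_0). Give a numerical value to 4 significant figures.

P ≈ 0.7311

With dV = 4πr²dr, the probability is ∫|u|² dV over r ≤ 1.9a_0.
The full normalization integral is A²·[π·a_0^3] = 1, fixing A².
Let t = r/a_0; then A², 4π and the length scale all cancel, so P = ∫_{0}^{1.9} t^2·e^(-2·t) dt ÷ ∫_{0}^{∞} t^2·e^(-2·t) dt.
With ∫ t^2·e^(-2·t) dt = -(2·t^2 + 2·t + 1)·e^(-2·t)/4 + C, the region integral is 1/4 - 601·e^(-19/5)/200 and the full one is 1/4.
The region integral divided by the full integral gives P = 0.73110.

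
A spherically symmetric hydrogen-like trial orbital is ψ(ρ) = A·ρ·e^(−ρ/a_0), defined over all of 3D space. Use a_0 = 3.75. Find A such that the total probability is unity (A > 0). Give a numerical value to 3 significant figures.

A ≈ 0.0120

Normalization requires ∫|ψ|² 4πρ² dρ = 1, integrated from 0 to ∞.
The integral (without the A² prefactor) comes out to 3·π·a_0^5.
Setting this equal to 1 gives A² = 1/(3·π·a_0^5).
Plugging in a_0 = 3.75 yields A = 0.01196.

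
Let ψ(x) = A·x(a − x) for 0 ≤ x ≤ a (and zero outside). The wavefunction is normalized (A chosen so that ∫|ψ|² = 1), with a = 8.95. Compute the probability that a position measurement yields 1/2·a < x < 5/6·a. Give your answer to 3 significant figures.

The probability is P = ∫ |ψ|² dx over [1/2·a, 5/6·a].
With A² fixed by ∫|ψ|² = 1, i.e. A² = (a^5/30)^(−1), substitute and integrate.
In terms of u = x/a (A² and the length scale cancel between numerator and denominator), P = [∫_{1/2}^{5/6} u^2·(1 - u)^2 du] / [∫_{0}^{1} u^2·(1 - u)^2 du].
Using ∫ u^2·(1 - u)^2 du = u^3·(6·u^2 - 15·u + 10)/30, the numerator is ≈ 0.015484 and the denominator is 1/30.
This works out to P = 301/648.

P ≈ 0.465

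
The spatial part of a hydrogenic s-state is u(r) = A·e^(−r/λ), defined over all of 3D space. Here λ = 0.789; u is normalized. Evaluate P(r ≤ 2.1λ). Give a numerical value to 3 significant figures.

Integrate the radial probability density 4πr²|u|² over r ≤ 2.1λ.
Normalization gives A² = 1/(π·λ^3).
Substituting t = r/λ, A², 4π and the length scale all cancel in the ratio: P = ∫_{0}^{2.1} t^2·e^(-2·t) dt / ∫_{0}^{∞} t^2·e^(-2·t) dt.
Using ∫ t^2·e^(-2·t) dt = -(2·t^2 + 2·t + 1)·e^(-2·t)/4, the numerator is 1/4 - 701·e^(-21/5)/200 and the denominator is 1/4.
The region integral divided by the full integral gives P = 0.7898.

P ≈ 0.790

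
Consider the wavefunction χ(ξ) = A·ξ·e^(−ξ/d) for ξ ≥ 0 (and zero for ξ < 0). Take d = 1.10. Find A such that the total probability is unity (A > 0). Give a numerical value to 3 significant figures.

The normalization condition is ∫|χ|² dξ = 1 from 0 to ∞.
∫|χ|² dξ = A²·(d^3/4).
Hence A² = 1/[d^3/4].
Substituting d = 1.10 gives A² = 3.005, so A = 1.734.

A ≈ 1.73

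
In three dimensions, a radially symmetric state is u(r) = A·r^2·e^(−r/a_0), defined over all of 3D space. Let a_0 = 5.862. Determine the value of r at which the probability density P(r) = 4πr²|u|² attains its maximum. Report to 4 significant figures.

r ≈ 17.59

The maximum of P(r) = 4πr²|u|² occurs where its derivative vanishes.
This gives r = 3·a_0.
With a_0 = 5.862, the most probable radial distance is 17.586.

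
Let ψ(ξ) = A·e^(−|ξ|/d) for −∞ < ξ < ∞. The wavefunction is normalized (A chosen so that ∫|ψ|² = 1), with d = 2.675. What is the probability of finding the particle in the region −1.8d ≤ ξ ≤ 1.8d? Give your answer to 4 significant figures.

P ≈ 0.9727

P = ∫_{−1.8d}^{1.8d} |ψ(ξ)|² dξ.
With A² fixed by ∫|ψ|² = 1, i.e. A² = (d)^(−1), substitute and integrate.
Both integrals are even about ξ = 0, so only the ξ ≥ 0 halves are needed (the factors of 2 cancel). In terms of u = ξ/d (A² and the length scale cancel between numerator and denominator), P = [∫_{0}^{1.8} e^(-2·u) du] / [∫_{0}^{∞} e^(-2·u) du].
An antiderivative of e^(-2·u) is -e^(-2·u)/2; evaluating from 0 to 1.8 gives 1/2 - e^(-18/5)/2, while the full integral is 1/2.
This works out to P = 0.97268.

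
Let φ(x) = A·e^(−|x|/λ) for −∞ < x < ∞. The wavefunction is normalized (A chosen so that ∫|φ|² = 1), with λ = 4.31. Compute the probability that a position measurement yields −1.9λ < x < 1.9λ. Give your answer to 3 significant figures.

The probability is P = ∫ |φ|² dx over [−1.9λ, 1.9λ].
The normalization integral ∫|φ|²dx over the whole domain equals λ·A², and A² cancels in the ratio.
By symmetry take twice the x ≥ 0 contribution in numerator and denominator; the 2's cancel. Substituting u = x/λ, A² and the length scale cancel in the ratio: P = ∫_{0}^{1.9} e^(-2·u) du / ∫_{0}^{∞} e^(-2·u) du.
Using ∫ e^(-2·u) du = -e^(-2·u)/2, the numerator is 1/2 - e^(-19/5)/2 and the denominator is 1/2.
Taking the ratio, P = 0.9776.

P ≈ 0.978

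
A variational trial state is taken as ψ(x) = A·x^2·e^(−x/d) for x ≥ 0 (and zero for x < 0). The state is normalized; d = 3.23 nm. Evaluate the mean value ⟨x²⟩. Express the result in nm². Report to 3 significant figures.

⟨x^2⟩ ≈ 78.2 nm^2

The expectation value is the |ψ|²-weighted average of x^2: ∫ x^2|ψ|² dx.
The ratio of the moment integral to the normalization integral gives ⟨x²⟩ = 15·d^2/2.
With d = 3.23, ⟨x^2⟩ = 78.25.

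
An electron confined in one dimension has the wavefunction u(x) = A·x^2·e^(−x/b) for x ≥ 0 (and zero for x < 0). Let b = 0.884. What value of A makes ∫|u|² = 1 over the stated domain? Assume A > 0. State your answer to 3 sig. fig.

The normalization condition is ∫|u|² dx = 1 from 0 to ∞.
With ∫₀^∞ x^4 e^(−αx) dx = 4!/α^5, ∫|u|² dx = A²·(3·b^5/4).
Substituting b = 0.884 gives A² = 2.470, so A = 1.572.

A ≈ 1.57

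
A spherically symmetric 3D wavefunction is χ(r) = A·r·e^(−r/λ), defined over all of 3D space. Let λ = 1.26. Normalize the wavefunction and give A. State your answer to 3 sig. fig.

A ≈ 0.183

We need A² ∫|f|² 4πr² dr = 1, taking the integral from 0 to ∞.
∫|χ|² 4πr² dr = A²·(3·π·λ^5).
Plugging in λ = 1.26 yields A = 0.1828.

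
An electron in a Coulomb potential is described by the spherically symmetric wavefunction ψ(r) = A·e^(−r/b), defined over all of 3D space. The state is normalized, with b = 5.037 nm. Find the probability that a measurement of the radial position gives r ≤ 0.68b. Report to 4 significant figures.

P ≈ 0.1569

Integrate the radial probability density 4πr²|ψ|² over r ≤ 0.68b.
The full normalization integral is A²·[π·b^3] = 1, fixing A².
Substituting u = r/b, A², 4π and the length scale all cancel in the ratio: P = ∫_{0}^{0.68} u^2·e^(-2·u) du / ∫_{0}^{∞} u^2·e^(-2·u) du.
Using ∫ u^2·e^(-2·u) du = -(2·u^2 + 2·u + 1)·e^(-2·u)/4, the numerator is 1/4 - 2053·e^(-34/25)/2500 and the denominator is 1/4.
The region integral divided by the full integral gives P = 0.15692.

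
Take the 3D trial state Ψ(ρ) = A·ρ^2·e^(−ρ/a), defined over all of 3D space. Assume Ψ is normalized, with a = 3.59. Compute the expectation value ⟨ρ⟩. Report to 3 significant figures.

By definition ⟨ρ⟩ = ∫ ρ |Ψ(ρ)|² 4πρ² dρ.
With ∫₀^∞ ρ^7 e^(−αρ) dρ = 7!/α^8, evaluating both integrals, ⟨ρ⟩ = 7·a/2.
Putting a = 3.59 gives 12.57.

⟨ρ⟩ ≈ 12.6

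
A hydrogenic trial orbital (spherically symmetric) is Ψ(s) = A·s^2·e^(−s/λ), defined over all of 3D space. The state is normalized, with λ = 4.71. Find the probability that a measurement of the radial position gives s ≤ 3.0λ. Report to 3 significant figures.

P ≈ 0.394

Integrate the radial probability density 4πs²|Ψ|² over s ≤ 3.0λ.
A² is fixed by ∫₀^∞ 4πs²|Ψ|² ds = 1, i.e. A² = (45·π·λ^7/2)^(−1).
In terms of u = s/λ (A², 4π and the length scale all cancel between numerator and denominator), P = [∫_{0}^{3.0} u^6·e^(-2·u) du] / [∫_{0}^{∞} u^6·e^(-2·u) du].
An antiderivative of u^6·e^(-2·u) is -(4·u^6 + 12·u^5 + 30·u^4 + 60·u^3 + 90·u^2 + 90·u + 45)·e^(-2·u)/8; evaluating from 0 to 3.0 gives ≈ 2.2145, while the full integral is 45/8.
The region integral divided by the full integral gives P = 0.3937.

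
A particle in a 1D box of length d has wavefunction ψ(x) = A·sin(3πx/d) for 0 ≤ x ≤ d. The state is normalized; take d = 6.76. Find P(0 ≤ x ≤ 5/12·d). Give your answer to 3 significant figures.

The probability is P = ∫ |ψ|² dx over [0, 5/12·d].
With A² fixed by ∫|ψ|² = 1, i.e. A² = (d/2)^(−1), substitute and integrate.
Let u = x/d; then A² and the length scale cancel, so P = ∫_{0}^{5/12} sin(3·π·u)^2 du ÷ ∫_{0}^{1} sin(3·π·u)^2 du.
Using ∫ sin(3·π·u)^2 du = u/2 - sin(6·π·u)/(12·π), the numerator is 5/24 - 1/(12·π) and the denominator is 1/2.
The result is P = (-2 + 5·π)/(12·π).

P ≈ 0.364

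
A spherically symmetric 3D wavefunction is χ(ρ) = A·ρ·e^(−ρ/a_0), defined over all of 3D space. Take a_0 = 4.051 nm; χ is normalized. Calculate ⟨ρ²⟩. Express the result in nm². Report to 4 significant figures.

⟨ρ^2⟩ ≈ 123.1 nm^2

By definition ⟨ρ²⟩ = ∫ ρ^2 |χ(ρ)|² 4πρ² dρ.
The ratio of the moment integral to the normalization integral gives ⟨ρ²⟩ = 15·a_0^2/2.
With a_0 = 4.051, ⟨ρ^2⟩ = 123.08.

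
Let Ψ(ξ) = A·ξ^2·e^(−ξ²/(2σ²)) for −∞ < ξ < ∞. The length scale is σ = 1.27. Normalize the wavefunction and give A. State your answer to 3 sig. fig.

Require ∫ |Ψ|² dξ = 1 over the whole domain.
With ∫_{−∞}^{∞} ξ^(2m) e^(−αξ²) dξ = (2m−1)!!·√π / (2^m α^(m+1/2)), carrying out the integral gives A² · 3·√(π)·σ^5/4.
Hence A² = 1/[3·√(π)·σ^5/4].
Plugging in σ = 1.27 yields A = 0.4772.

A ≈ 0.477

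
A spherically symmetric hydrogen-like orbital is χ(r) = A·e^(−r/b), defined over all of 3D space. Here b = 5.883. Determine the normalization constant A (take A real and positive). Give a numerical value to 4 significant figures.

We need A² ∫|f|² 4πr² dr = 1, taking the integral from 0 to ∞.
Carrying out the integral gives A² · π·b^3.
With b = 5.883: A² = 0.0015633 and A = 0.039539.

A ≈ 0.03954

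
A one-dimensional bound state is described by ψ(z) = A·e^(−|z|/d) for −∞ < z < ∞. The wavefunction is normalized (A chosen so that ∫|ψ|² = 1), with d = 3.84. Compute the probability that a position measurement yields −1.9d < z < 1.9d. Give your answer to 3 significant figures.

P ≈ 0.978

The probability is P = ∫ |ψ|² dz over [−1.9d, 1.9d].
The normalization integral ∫|ψ|²dz over the whole domain equals d·A², and A² cancels in the ratio.
Both integrals are even about z = 0, so only the z ≥ 0 halves are needed (the factors of 2 cancel). Substituting u = z/d, A² and the length scale cancel in the ratio: P = ∫_{0}^{1.9} e^(-2·u) du / ∫_{0}^{∞} e^(-2·u) du.
With ∫ e^(-2·u) du = -e^(-2·u)/2 + C, the region integral is 1/2 - e^(-19/5)/2 and the full one is 1/2.
Taking the ratio, P = 0.9776.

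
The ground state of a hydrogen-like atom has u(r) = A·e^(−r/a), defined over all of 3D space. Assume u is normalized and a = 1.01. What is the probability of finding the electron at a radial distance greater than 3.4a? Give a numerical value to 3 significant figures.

Integrate the radial probability density 4πr²|u|² over r > 3.4a.
The full normalization integral is A²·[π·a^3] = 1, fixing A².
In terms of t = r/a (A², 4π and the length scale all cancel between numerator and denominator), P = [∫_{3.4}^{∞} t^2·e^(-2·t) dt] / [∫_{0}^{∞} t^2·e^(-2·t) dt].
Using ∫ t^2·e^(-2·t) dt = -(2·t^2 + 2·t + 1)·e^(-2·t)/4, the numerator is 773·e^(-34/5)/100 and the denominator is 1/4.
The region integral divided by the full integral gives P = 0.03444.

P ≈ 0.0344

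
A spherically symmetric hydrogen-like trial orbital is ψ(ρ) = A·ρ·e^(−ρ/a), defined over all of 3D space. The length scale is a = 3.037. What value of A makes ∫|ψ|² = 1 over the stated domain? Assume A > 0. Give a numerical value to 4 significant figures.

A ≈ 0.02027

The normalization condition is ∫|ψ|² 4πρ² dρ = 1 from 0 to ∞.
(Spherical symmetry: dV = 4πρ² dρ.)
Recall ∫₀^∞ ρ^m e^(−ρ/β) dρ = m!·β^(m+1), carrying out the integral gives A² · 3·π·a^5.
Hence A² = 1/[3·π·a^5].
Plugging in a = 3.037 yields A = 0.020265.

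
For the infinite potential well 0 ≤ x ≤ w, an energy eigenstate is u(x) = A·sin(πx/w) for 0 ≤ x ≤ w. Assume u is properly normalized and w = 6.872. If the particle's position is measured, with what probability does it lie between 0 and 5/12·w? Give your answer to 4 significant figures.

P ≈ 0.3371

P = ∫_{0}^{5/12·w} |u(x)|² dx.
The normalization integral ∫|u|²dx over the whole domain equals w/2·A², and A² cancels in the ratio.
Substituting t = x/w, A² and the length scale cancel in the ratio: P = ∫_{0}^{5/12} sin(π·t)^2 dt / ∫_{0}^{1} sin(π·t)^2 dt.
An antiderivative of sin(π·t)^2 is t/2 - sin(2·π·t)/(4·π); evaluating from 0 to 5/12 gives 5/24 - 1/(8·π), while the full integral is 1/2.
This works out to P = (-3 + 5·π)/(12·π).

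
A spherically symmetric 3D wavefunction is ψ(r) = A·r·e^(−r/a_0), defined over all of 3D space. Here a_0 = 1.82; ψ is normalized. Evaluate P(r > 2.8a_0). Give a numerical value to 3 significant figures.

P ≈ 0.342

With dV = 4πr²dr, the probability is ∫|ψ|² dV over r > 2.8a_0.
Normalization gives A² = 1/(3·π·a_0^5).
Substituting u = r/a_0, A², 4π and the length scale all cancel in the ratio: P = ∫_{2.8}^{∞} u^4·e^(-2·u) du / ∫_{0}^{∞} u^4·e^(-2·u) du.
Using ∫ u^4·e^(-2·u) du = -(u^4/2 + u^3 + 3·u^2/2 + 3·u/2 + 3/4)·e^(-2·u), the numerator is ≈ 0.25661 and the denominator is 3/4.
The region integral divided by the full integral gives P = 0.3422.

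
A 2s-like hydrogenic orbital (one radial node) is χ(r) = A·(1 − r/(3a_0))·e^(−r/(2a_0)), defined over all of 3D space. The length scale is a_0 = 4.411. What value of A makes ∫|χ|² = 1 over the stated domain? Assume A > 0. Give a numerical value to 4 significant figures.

We need A² ∫|f|² 4πr² dr = 1, taking the integral from 0 to ∞.
In 3D with spherical symmetry the volume element is 4πr² dr.
∫|χ|² 4πr² dr = A²·(8·π·a_0^3/3).
Hence A² = 1/[8·π·a_0^3/3].
Substituting a_0 = 4.411 gives A² = 0.0013908, so A = 0.037294.

A ≈ 0.03729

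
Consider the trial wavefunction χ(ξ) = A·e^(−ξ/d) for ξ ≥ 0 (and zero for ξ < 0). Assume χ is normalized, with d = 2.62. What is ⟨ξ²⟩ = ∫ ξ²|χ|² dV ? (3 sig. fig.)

By definition ⟨ξ²⟩ = ∫ ξ^2 |χ(ξ)|² dξ.
Recall ∫₀^∞ ξ^m e^(−ξ/β) dξ = m!·β^(m+1), since the A² factors cancel between numerator and denominator, ⟨ξ²⟩ = d^2/2.
Putting d = 2.62 gives 3.432.

⟨ξ^2⟩ ≈ 3.43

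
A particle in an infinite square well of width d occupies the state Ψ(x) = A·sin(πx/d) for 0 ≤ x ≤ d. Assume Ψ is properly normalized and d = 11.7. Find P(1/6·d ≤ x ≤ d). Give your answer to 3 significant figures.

P ≈ 0.971

P = ∫_{1/6·d}^{d} |Ψ(x)|² dx.
Since A² = 1/(d/2), this is the region integral divided by the full normalization integral.
Let u = x/d; then A² and the length scale cancel, so P = ∫_{1/6}^{1} sin(π·u)^2 du ÷ ∫_{0}^{1} sin(π·u)^2 du.
An antiderivative of sin(π·u)^2 is u/2 - sin(2·π·u)/(4·π); evaluating from 1/6 to 1 gives √(3)/(8·π) + 5/12, while the full integral is 1/2.
Taking the ratio, P = √(3)/(4·π) + 5/6.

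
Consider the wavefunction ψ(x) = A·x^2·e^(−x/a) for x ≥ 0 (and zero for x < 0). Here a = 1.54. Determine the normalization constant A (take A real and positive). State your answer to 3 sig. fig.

A ≈ 0.392

The normalization condition is ∫|ψ|² dx = 1 from 0 to ∞.
Recall ∫₀^∞ x^m e^(−x/β) dx = m!·β^(m+1), the integral (without the A² prefactor) comes out to 3·a^5/4.
So A² = (3·a^5/4)^(−1).
With a = 1.54: A² = 0.1539 and A = 0.3923.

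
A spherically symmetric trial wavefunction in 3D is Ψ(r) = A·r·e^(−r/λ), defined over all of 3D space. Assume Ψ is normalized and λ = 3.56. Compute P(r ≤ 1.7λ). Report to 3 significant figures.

P ≈ 0.256

P = ∫ |Ψ|² 4πr² dr over r ≤ 1.7λ.
A² is fixed by ∫₀^∞ 4πr²|Ψ|² dr = 1, i.e. A² = (3·π·λ^5)^(−1).
Substituting u = r/λ, A², 4π and the length scale all cancel in the ratio: P = ∫_{0}^{1.7} u^4·e^(-2·u) du / ∫_{0}^{∞} u^4·e^(-2·u) du.
Using ∫ u^4·e^(-2·u) du = -(u^4/2 + u^3 + 3·u^2/2 + 3·u/2 + 3/4)·e^(-2·u), the numerator is ≈ 0.19186 and the denominator is 3/4.
Taking the ratio yields P = 0.2558.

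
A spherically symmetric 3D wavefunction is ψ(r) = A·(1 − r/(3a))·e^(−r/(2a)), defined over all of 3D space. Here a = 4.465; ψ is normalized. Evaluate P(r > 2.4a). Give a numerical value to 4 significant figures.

P = ∫ |ψ|² 4πr² dr over r > 2.4a.
Normalization gives A² = 1/(8·π·a^3/3).
In terms of u = r/a (A², 4π and the length scale all cancel between numerator and denominator), P = [∫_{2.4}^{∞} u^2·(1 - u/3)^2·e^(-u) du] / [∫_{0}^{∞} u^2·(1 - u/3)^2·e^(-u) du].
With ∫ u^2·(1 - u/3)^2·e^(-u) du = (-u^4 + 2·u^3 - 3·u^2 - 6·u - 6)·e^(-u)/9 + C, the region integral is 9002·e^(-12/5)/1875 and the full one is 2/3.
The region integral divided by the full integral gives P = 0.65331.

P ≈ 0.6533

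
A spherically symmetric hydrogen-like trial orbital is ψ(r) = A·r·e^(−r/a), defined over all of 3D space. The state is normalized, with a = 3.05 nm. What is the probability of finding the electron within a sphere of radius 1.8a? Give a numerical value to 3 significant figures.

With dV = 4πr²dr, the probability is ∫|ψ|² dV over r ≤ 1.8a.
A² is fixed by ∫₀^∞ 4πr²|ψ|² dr = 1, i.e. A² = (3·π·a^5)^(−1).
Substituting u = r/a, A², 4π and the length scale all cancel in the ratio: P = ∫_{0}^{1.8} u^4·e^(-2·u) du / ∫_{0}^{∞} u^4·e^(-2·u) du.
With ∫ u^4·e^(-2·u) du = -(u^4/2 + u^3 + 3·u^2/2 + 3·u/2 + 3/4)·e^(-2·u) + C, the region integral is ≈ 0.22017 and the full one is 3/4.
Taking the ratio yields P = 0.2936.

P ≈ 0.294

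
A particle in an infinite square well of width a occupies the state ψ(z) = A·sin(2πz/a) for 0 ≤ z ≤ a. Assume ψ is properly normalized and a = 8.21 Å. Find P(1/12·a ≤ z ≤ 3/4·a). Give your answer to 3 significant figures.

P ≈ 0.736

The probability is P = ∫ |ψ|² dz over [1/12·a, 3/4·a].
With A² fixed by ∫|ψ|² = 1, i.e. A² = (a/2)^(−1), substitute and integrate.
Substituting u = z/a, A² and the length scale cancel in the ratio: P = ∫_{1/12}^{3/4} sin(2·π·u)^2 du / ∫_{0}^{1} sin(2·π·u)^2 du.
With ∫ sin(2·π·u)^2 du = u/2 - sin(4·π·u)/(8·π) + C, the region integral is √(3)/(16·π) + 1/3 and the full one is 1/2.
This works out to P = √(3)/(8·π) + 2/3.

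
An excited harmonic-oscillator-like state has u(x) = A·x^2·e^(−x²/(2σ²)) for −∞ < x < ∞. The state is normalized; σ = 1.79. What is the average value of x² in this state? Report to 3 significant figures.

By definition ⟨x²⟩ = ∫ x^2 |u(x)|² dx.
Since the A² factors cancel between numerator and denominator, ⟨x²⟩ = 5·σ^2/2.
Putting σ = 1.79 gives 8.010.

⟨x^2⟩ ≈ 8.01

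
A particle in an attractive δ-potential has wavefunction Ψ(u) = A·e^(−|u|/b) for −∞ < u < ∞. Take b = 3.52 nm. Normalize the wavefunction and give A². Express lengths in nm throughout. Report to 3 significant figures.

A^2 ≈ 0.284 nm^(-1)

The normalization condition is ∫|Ψ|² du = 1 from −∞ to ∞.
Recall ∫₀^∞ u^m e^(−u/β) du = m!·β^(m+1), carrying out the integral gives A² · b.
Substituting b = 3.52 gives A² = 0.2841, so A = 0.5330.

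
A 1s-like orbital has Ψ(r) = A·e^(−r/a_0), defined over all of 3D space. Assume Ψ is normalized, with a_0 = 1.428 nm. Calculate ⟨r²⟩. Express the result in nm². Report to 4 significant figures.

⟨r²⟩ = ∫ r^2 |Ψ|² 4πr² dr over the full domain.
The ratio of the moment integral to the normalization integral gives ⟨r²⟩ = 3·a_0^2.
Putting a_0 = 1.428 gives 6.1176.

⟨r^2⟩ ≈ 6.118 nm^2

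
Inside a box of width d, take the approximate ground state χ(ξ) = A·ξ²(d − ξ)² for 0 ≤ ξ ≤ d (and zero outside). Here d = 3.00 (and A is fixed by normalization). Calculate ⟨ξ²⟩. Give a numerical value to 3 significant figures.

⟨ξ²⟩ = ∫ ξ^2 |χ|² dξ over the full domain.
The ratio of the moment integral to the normalization integral gives ⟨ξ²⟩ = 3·d^2/11.
With d = 3.00, ⟨ξ^2⟩ = 2.455.

⟨ξ^2⟩ ≈ 2.45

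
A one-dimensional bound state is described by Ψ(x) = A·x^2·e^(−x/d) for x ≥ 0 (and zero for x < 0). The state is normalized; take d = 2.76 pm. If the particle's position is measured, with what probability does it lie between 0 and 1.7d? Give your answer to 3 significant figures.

P ≈ 0.256

|Ψ|² is the probability density, so P = ∫_{0}^{1.7d} |Ψ|² dx.
Since A² = 1/(3·d^5/4), this is the region integral divided by the full normalization integral.
In terms of u = x/d (A² and the length scale cancel between numerator and denominator), P = [∫_{0}^{1.7} u^4·e^(-2·u) du] / [∫_{0}^{∞} u^4·e^(-2·u) du].
Using ∫ u^4·e^(-2·u) du = -(u^4/2 + u^3 + 3·u^2/2 + 3·u/2 + 3/4)·e^(-2·u), the numerator is ≈ 0.19186 and the denominator is 3/4.
Taking the ratio, P = 0.2558.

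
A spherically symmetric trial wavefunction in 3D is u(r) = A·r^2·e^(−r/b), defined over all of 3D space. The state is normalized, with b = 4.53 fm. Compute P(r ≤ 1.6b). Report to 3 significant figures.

P ≈ 0.0446

P = ∫ |u|² 4πr² dr over r ≤ 1.6b.
Normalization gives A² = 1/(45·π·b^7/2).
Substituting t = r/b, A², 4π and the length scale all cancel in the ratio: P = ∫_{0}^{1.6} t^6·e^(-2·t) dt / ∫_{0}^{∞} t^6·e^(-2·t) dt.
An antiderivative of t^6·e^(-2·t) is -(4·t^6 + 12·t^5 + 30·t^4 + 60·t^3 + 90·t^2 + 90·t + 45)·e^(-2·t)/8; evaluating from 0 to 1.6 gives ≈ 0.25098, while the full integral is 45/8.
This evaluates to P = 0.04462.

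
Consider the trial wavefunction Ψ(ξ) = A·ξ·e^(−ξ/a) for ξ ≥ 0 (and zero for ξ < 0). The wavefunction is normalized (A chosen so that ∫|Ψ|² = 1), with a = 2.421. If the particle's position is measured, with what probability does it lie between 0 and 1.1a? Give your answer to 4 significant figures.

The probability is P = ∫ |Ψ|² dξ over [0, 1.1a].
Since A² = 1/(a^3/4), this is the region integral divided by the full normalization integral.
Substituting u = ξ/a, A² and the length scale cancel in the ratio: P = ∫_{0}^{1.1} u^2·e^(-2·u) du / ∫_{0}^{∞} u^2·e^(-2·u) du.
An antiderivative of u^2·e^(-2·u) is -(2·u^2 + 2·u + 1)·e^(-2·u)/4; evaluating from 0 to 1.1 gives 1/4 - 281·e^(-11/5)/200, while the full integral is 1/4.
The result is P = 0.37729.

P ≈ 0.3773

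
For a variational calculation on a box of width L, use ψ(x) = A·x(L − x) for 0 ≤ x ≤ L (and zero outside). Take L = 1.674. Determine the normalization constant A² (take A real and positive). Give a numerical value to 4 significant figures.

We need A² ∫|f|² dx = 1, taking the integral from 0 to L.
Expanding the polynomial and integrating term by term, the integral (without the A² prefactor) comes out to L^5/30.
Setting this equal to 1 gives A² = 1/(L^5/30).
With L = 1.674: A² = 2.2821 and A = 1.5107.

A^2 ≈ 2.282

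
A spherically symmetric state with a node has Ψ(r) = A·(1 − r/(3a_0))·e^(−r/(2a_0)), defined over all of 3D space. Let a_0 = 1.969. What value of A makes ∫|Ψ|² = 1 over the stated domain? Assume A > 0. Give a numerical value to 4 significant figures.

A ≈ 0.1250

Normalization requires ∫|Ψ|² 4πr² dr = 1, integrated from 0 to ∞.
(Spherical symmetry: dV = 4πr² dr.)
∫|Ψ|² 4πr² dr = A²·(8·π·a_0^3/3).
Setting this equal to 1 gives A² = 1/(8·π·a_0^3/3).
Plugging in a_0 = 1.969 yields A = 0.12505.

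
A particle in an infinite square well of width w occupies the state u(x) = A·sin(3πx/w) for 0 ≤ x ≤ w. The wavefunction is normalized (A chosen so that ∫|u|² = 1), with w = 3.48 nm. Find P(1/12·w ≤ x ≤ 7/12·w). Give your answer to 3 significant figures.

P ≈ 0.606

The probability is P = ∫ |u|² dx over [1/12·w, 7/12·w].
The normalization integral ∫|u|²dx over the whole domain equals w/2·A², and A² cancels in the ratio.
In terms of t = x/w (A² and the length scale cancel between numerator and denominator), P = [∫_{1/12}^{7/12} sin(3·π·t)^2 dt] / [∫_{0}^{1} sin(3·π·t)^2 dt].
Using ∫ sin(3·π·t)^2 dt = t/2 - sin(6·π·t)/(12·π), the numerator is 1/(6·π) + 1/4 and the denominator is 1/2.
Taking the ratio, P = (2 + 3·π)/(6·π).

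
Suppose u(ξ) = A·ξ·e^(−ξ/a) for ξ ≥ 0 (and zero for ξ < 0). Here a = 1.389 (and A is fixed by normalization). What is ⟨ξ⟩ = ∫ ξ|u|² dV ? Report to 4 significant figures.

⟨ξ⟩ ≈ 2.084

The expectation value is the |u|²-weighted average of ξ: ∫ ξ|u|² dξ.
Evaluating both integrals, ⟨ξ⟩ = 3·a/2.
Putting a = 1.389 gives 2.0835.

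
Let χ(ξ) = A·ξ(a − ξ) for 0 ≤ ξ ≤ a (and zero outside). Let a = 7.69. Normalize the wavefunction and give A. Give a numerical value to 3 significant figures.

Normalization requires ∫|χ|² dξ = 1, integrated from 0 to a.
∫|χ|² dξ = A²·(a^5/30).
With a = 7.69: A² = 0.001116 and A = 0.03340.

A ≈ 0.0334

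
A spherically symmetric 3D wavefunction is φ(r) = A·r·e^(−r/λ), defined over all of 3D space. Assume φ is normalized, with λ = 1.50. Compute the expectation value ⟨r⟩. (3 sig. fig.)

⟨r⟩ = ∫ r |φ|² 4πr² dr over the full domain.
Recall ∫₀^∞ r^m e^(−r/β) dr = m!·β^(m+1), evaluating both integrals, ⟨r⟩ = 5·λ/2.
Putting λ = 1.50 gives 3.750.

⟨r⟩ ≈ 3.75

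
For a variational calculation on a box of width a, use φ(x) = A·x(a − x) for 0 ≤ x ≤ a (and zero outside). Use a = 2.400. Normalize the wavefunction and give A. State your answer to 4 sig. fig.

Require ∫ |φ|² dx = 1 over the whole domain.
Expanding the polynomial and integrating term by term, carrying out the integral gives A² · a^5/30.
Substituting a = 2.400 gives A² = 0.37676, so A = 0.61381.

A ≈ 0.6138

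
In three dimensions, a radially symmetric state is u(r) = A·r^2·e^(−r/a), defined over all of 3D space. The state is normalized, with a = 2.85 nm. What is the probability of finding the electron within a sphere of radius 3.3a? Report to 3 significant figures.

P ≈ 0.489

With dV = 4πr²dr, the probability is ∫|u|² dV over r ≤ 3.3a.
Normalization gives A² = 1/(45·π·a^7/2).
Let t = r/a; then A², 4π and the length scale all cancel, so P = ∫_{0}^{3.3} t^6·e^(-2·t) dt ÷ ∫_{0}^{∞} t^6·e^(-2·t) dt.
An antiderivative of t^6·e^(-2·t) is -(4·t^6 + 12·t^5 + 30·t^4 + 60·t^3 + 90·t^2 + 90·t + 45)·e^(-2·t)/8; evaluating from 0 to 3.3 gives ≈ 2.7515, while the full integral is 45/8.
Taking the ratio yields P = 0.4892.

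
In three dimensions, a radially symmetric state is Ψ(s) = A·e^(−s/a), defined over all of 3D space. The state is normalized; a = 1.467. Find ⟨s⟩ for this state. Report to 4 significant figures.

⟨s⟩ ≈ 2.201

The expectation value is the |Ψ|²-weighted average of s: ∫ s|Ψ|² 4πs² ds.
Recall ∫₀^∞ s^m e^(−s/β) ds = m!·β^(m+1), since the A² factors cancel between numerator and denominator, ⟨s⟩ = 3·a/2.
Putting a = 1.467 gives 2.2005.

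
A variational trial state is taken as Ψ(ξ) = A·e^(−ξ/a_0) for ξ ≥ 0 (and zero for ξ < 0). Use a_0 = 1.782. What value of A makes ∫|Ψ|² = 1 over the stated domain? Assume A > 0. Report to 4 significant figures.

A ≈ 1.059

We need A² ∫|f|² dξ = 1, taking the integral from 0 to ∞.
Carrying out the integral gives A² · a_0/2.
Hence A² = 1/[a_0/2].
Plugging in a_0 = 1.782 yields A = 1.0594.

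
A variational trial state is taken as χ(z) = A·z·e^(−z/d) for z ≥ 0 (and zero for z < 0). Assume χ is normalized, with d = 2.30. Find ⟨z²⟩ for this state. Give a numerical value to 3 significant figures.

⟨z^2⟩ ≈ 15.9

By definition ⟨z²⟩ = ∫ z^2 |χ(z)|² dz.
With ∫₀^∞ z^4 e^(−αz) dz = 4!/α^5, the ratio of the moment integral to the normalization integral gives ⟨z²⟩ = 3·d^2.
With d = 2.30, ⟨z^2⟩ = 15.87.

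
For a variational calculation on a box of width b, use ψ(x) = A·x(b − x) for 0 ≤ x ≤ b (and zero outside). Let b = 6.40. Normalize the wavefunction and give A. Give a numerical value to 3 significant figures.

A ≈ 0.0529

The normalization condition is ∫|ψ|² dx = 1 from 0 to b.
Expanding the polynomial and integrating term by term, the integral (without the A² prefactor) comes out to b^5/30.
Setting this equal to 1 gives A² = 1/(b^5/30).
Substituting b = 6.40 gives A² = 0.002794, so A = 0.05286.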